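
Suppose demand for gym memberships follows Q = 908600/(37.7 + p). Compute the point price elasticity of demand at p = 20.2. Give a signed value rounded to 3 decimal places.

dQ/dp = −908600/(37.7 + p)² = -271.029. At p = 20.2, Q = 15692.6.
Ed = (dQ/dp)·(p/Q) = (-271.029) × (20.2/15692.6) = -0.34887…

-0.349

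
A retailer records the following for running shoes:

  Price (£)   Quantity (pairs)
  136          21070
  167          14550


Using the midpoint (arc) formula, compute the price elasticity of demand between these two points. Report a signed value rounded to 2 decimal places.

%ΔQ = (14550 − 21070) / [(21070 + 14550)/2] = -6520/17810 = -0.366086…
%ΔP = (167 − 136) / [(136 + 167)/2] = 31/151.5 = 0.204620…
Arc Ed = %ΔQ / %ΔP = (-6520/17810) / (31/151.5) = -1.7890…

-1.79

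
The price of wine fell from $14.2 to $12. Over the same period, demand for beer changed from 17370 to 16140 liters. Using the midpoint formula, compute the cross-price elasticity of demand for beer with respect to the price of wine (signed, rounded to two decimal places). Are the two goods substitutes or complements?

0.44; substitutes

%ΔQ_{beer} = (16140 − 17370)/avg = -1230/16755 = -0.073410…
%ΔP_{wine} = (12 − 14.2)/avg = -2.2/13.1 = -0.167938…
E_cross = (-1230/16755) / (-2.2/13.1) = 0.4371…
E_cross > 0 ⇒ the goods are substitutes.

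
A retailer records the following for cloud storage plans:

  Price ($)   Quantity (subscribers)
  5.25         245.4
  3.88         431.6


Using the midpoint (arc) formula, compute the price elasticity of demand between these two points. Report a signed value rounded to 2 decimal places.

-1.83

%ΔQ = (431.6 − 245.4) / [(245.4 + 431.6)/2] = 186.2/338.5 = 0.550073…
%ΔP = (3.88 − 5.25) / [(5.25 + 3.88)/2] = -1.37/4.565 = -0.300109…
Arc Ed = %ΔQ / %ΔP = (186.2/338.5) / (-1.37/4.565) = -1.8329…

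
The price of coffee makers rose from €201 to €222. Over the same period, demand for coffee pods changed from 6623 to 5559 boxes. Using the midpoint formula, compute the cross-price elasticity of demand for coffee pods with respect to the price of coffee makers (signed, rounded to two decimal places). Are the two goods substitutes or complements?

-1.76; complements

%ΔQ_{coffee pods} = (5559 − 6623)/avg = -1064/6091 = -0.174683…
%ΔP_{coffee makers} = (222 − 201)/avg = 21/211.5 = 0.099290…
E_cross = (-1064/6091) / (21/211.5) = -1.7593…
E_cross < 0 ⇒ the goods are complements.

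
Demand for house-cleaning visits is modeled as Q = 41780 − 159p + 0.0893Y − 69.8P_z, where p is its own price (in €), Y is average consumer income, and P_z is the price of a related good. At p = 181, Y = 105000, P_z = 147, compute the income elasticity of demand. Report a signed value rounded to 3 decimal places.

At the given values, Q = 41780 − 159(181) + 0.0893(105000) − 69.8(147) = 12116.9.
∂Q/∂Y = 0.0893.
E = (0.0893) × (105000/12116.9) = 0.77383…

0.774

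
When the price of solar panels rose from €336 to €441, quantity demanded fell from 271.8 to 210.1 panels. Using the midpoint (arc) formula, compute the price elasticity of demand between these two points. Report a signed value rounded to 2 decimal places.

%ΔQ = (210.1 − 271.8) / [(271.8 + 210.1)/2] = -61.7/240.95 = -0.256069…
%ΔP = (441 − 336) / [(336 + 441)/2] = 105/388.5 = 0.270270…
Arc Ed = %ΔQ / %ΔP = (-61.7/240.95) / (105/388.5) = -0.9474…

-0.95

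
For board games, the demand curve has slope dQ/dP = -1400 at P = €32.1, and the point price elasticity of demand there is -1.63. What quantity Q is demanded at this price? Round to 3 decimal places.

27570.552

Ed = (dQ/dP)·(P/Q) ⇒ Q = (dQ/dP)·P/Ed = (-1400)·32.1/(-1.63) = 27570.55214…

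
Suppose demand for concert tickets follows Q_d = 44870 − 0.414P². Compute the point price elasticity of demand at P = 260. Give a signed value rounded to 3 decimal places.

dQ_d/dP = −2·0.414·P = -215.28. At P = 260, Q_d = 16883.6.
Ed = (dQ_d/dP)·(P/Q_d) = (-215.28) × (260/16883.6) = -3.31521…

-3.315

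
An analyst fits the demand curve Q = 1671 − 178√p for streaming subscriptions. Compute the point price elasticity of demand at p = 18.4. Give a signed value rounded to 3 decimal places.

-0.421

dQ/dp = −178/(2√p) = -20.7482. At p = 18.4, Q = 907.465.
Ed = (dQ/dp)·(p/Q) = (-20.7482) × (18.4/907.465) = -0.42069…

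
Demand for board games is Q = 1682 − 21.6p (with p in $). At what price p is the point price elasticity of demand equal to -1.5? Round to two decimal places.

Ed = −21.6p/(1682 − 21.6p). Set this equal to -1.5:
21.6p = 1.5·(1682 − 21.6p) ⇒ 21.6p(1 + 1.5) = 1.5·1682
p = 1.5·1682 / (21.6·2.5) = 46.7222…

46.72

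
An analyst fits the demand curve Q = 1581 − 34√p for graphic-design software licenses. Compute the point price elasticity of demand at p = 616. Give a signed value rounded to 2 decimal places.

dQ/dp = −34/(2√p) = -0.68495. At p = 616, Q = 737.142.
Ed = (dQ/dp)·(p/Q) = (-0.68495) × (616/737.142) = -0.5723…

-0.57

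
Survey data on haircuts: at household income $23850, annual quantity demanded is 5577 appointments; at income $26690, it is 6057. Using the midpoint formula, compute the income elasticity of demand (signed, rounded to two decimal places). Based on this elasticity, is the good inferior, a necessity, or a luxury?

%ΔQ = (6057 − 5577)/[( 5577 + 6057)/2] = 480/5817 = 0.082516…
%ΔIncome = (26690 − 23850)/[( 23850 + 26690)/2] = 2840/25270 = 0.112386…
E_income = (480/5817) / (2840/25270) = 0.7342…
0 < E_income < 1 ⇒ normal good, necessity.

0.73; necessity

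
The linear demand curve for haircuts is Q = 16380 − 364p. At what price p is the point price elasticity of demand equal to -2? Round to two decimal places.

Ed = −364p/(16380 − 364p). Set this equal to -2:
364p = 2·(16380 − 364p) ⇒ 364p(1 + 2) = 2·16380
p = 2·16380 / (364·3) = 30

30.00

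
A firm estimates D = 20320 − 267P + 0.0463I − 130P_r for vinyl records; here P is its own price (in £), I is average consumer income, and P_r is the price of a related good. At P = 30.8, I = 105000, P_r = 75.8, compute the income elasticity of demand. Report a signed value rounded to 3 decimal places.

At the given values, D = 20320 − 267(30.8) + 0.0463(105000) − 130(75.8) = 7103.9.
∂D/∂I = 0.0463.
E = (0.0463) × (105000/7103.9) = 0.68434…

0.684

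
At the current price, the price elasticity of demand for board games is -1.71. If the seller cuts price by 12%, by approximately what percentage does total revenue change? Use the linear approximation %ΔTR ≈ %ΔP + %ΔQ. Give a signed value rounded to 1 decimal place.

+8.5%

%ΔQ ≈ Ed × %ΔP = (-1.71) × (-12%) = +20.5200%
%ΔTR ≈ %ΔP + %ΔQ = (-12%) + (+20.5200%) = +8.5200%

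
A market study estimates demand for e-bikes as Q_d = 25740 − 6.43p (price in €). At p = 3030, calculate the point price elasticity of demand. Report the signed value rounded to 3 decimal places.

dQ_d/dp = −6.43. At p = 3030, Q_d = 25740 − 6.43(3030) = 6257.1.
Ed = (dQ_d/dp)·(p/Q_d) = −6.43 × (3030/6257.1) = -3.11372…

-3.114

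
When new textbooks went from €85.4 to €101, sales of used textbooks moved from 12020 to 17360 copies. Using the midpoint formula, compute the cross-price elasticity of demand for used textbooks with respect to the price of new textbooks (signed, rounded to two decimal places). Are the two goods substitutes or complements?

2.17; substitutes

%ΔQ_{used textbooks} = (17360 − 12020)/avg = 5340/14690 = 0.363512…
%ΔP_{new textbooks} = (101 − 85.4)/avg = 15.6/93.2 = 0.167381…
E_cross = (5340/14690) / (15.6/93.2) = 2.1717…
E_cross > 0 ⇒ the goods are substitutes.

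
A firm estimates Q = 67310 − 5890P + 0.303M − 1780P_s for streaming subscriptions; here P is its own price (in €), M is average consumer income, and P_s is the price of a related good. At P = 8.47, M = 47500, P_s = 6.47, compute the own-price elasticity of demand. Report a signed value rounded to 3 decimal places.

At the given values, Q = 67310 − 5890(8.47) + 0.303(47500) − 1780(6.47) = 20297.6.
∂Q/∂P = −5890.
E = (-5890) × (8.47/20297.6) = -2.45784…

-2.458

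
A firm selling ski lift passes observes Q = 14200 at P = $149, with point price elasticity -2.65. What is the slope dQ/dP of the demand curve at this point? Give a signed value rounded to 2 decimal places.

-252.55

Ed = (dQ/dP)·(P/Q) ⇒ dQ/dP = Ed·Q/P = (-2.65)·14200/149 = -252.5503…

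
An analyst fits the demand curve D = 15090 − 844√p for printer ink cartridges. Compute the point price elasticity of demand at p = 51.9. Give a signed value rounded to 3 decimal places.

dD/dp = −844/(2√p) = -58.5772. At p = 51.9, D = 9009.68.
Ed = (dD/dp)·(p/D) = (-58.5772) × (51.9/9009.68) = -0.33743…

-0.337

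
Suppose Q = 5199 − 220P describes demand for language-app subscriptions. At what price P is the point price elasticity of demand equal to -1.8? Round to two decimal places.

Ed = −220P/(5199 − 220P). Set this equal to -1.8:
220P = 1.8·(5199 − 220P) ⇒ 220P(1 + 1.8) = 1.8·5199
P = 1.8·5199 / (220·2.8) = 15.1918…

15.19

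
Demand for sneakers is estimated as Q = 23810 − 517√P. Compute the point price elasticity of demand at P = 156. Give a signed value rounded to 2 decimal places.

dQ/dP = −517/(2√P) = -20.6966. At P = 156, Q = 17352.7.
Ed = (dQ/dP)·(P/Q) = (-20.6966) × (156/17352.7) = -0.1860…

-0.19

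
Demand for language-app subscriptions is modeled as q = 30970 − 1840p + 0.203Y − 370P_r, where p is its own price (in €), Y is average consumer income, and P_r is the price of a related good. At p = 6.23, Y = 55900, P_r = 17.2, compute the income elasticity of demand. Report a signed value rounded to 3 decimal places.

At the given values, q = 30970 − 1840(6.23) + 0.203(55900) − 370(17.2) = 24490.5.
∂q/∂Y = 0.203.
E = (0.203) × (55900/24490.5) = 0.46335…

0.463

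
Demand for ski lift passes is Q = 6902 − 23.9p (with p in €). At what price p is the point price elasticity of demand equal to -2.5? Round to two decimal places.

Ed = −23.9p/(6902 − 23.9p). Set this equal to -2.5:
23.9p = 2.5·(6902 − 23.9p) ⇒ 23.9p(1 + 2.5) = 2.5·6902
p = 2.5·6902 / (23.9·3.5) = 206.2761…

206.28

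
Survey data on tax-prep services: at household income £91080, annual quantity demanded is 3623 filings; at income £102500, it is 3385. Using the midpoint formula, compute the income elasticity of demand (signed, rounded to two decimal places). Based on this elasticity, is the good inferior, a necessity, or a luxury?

-0.58; inferior

%ΔQ = (3385 − 3623)/[( 3623 + 3385)/2] = -238/3504 = -0.067922…
%ΔIncome = (102500 − 91080)/[( 91080 + 102500)/2] = 11420/96790 = 0.117987…
E_income = (-238/3504) / (11420/96790) = -0.5756…
E_income < 0 ⇒ inferior good.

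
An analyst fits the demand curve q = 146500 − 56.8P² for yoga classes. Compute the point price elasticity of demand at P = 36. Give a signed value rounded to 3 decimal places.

dq/dP = −2·56.8·P = -4089.6. At P = 36, q = 72887.2.
Ed = (dq/dP)·(P/q) = (-4089.6) × (36/72887.2) = -2.01991…

-2.020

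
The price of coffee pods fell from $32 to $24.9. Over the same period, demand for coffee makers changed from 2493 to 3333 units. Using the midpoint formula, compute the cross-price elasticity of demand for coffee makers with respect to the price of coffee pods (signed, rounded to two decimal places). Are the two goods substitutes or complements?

%ΔQ_{coffee makers} = (3333 − 2493)/avg = 840/2913 = 0.288362…
%ΔP_{coffee pods} = (24.9 − 32)/avg = -7.1/28.45 = -0.249560…
E_cross = (840/2913) / (-7.1/28.45) = -1.1554…
E_cross < 0 ⇒ the goods are complements.

-1.16; complements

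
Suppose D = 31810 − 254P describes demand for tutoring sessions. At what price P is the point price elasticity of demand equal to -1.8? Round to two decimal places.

80.51

Ed = −254P/(31810 − 254P). Set this equal to -1.8:
254P = 1.8·(31810 − 254P) ⇒ 254P(1 + 1.8) = 1.8·31810
P = 1.8·31810 / (254·2.8) = 80.5089…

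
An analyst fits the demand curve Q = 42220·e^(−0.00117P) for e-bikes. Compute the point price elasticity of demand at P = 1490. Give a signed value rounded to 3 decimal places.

dQ/dP = −0.00117·Q = -8.64169. At P = 1490, Q = 7386.06.
Ed = (dQ/dP)·(P/Q) = (-8.64169) × (1490/7386.06) = -1.7433

-1.743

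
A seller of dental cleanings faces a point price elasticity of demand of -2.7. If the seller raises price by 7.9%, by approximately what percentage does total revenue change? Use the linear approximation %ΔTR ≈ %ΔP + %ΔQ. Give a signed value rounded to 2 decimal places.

%ΔQ ≈ Ed × %ΔP = (-2.7) × (+7.9%) = -21.3300%
%ΔTR ≈ %ΔP + %ΔQ = (+7.9%) + (-21.3300%) = -13.4300%

-13.43%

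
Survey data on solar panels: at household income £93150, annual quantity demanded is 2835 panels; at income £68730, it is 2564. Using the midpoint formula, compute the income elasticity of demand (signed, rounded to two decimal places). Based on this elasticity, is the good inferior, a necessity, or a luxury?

0.33; necessity

%ΔQ = (2564 − 2835)/[( 2835 + 2564)/2] = -271/2699.5 = -0.100388…
%ΔIncome = (68730 − 93150)/[( 93150 + 68730)/2] = -24420/80940 = -0.301704…
E_income = (-271/2699.5) / (-24420/80940) = 0.3327…
0 < E_income < 1 ⇒ normal good, necessity.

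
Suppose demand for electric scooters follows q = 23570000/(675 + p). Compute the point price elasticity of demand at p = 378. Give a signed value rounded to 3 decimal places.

-0.359

dq/dp = −23570000/(675 + p)² = -21.257. At p = 378, q = 22383.7.
Ed = (dq/dp)·(p/q) = (-21.257) × (378/22383.7) = -0.35897…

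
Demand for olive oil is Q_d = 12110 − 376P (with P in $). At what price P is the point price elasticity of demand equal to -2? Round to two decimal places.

21.47

Ed = −376P/(12110 − 376P). Set this equal to -2:
376P = 2·(12110 − 376P) ⇒ 376P(1 + 2) = 2·12110
P = 2·12110 / (376·3) = 21.4716…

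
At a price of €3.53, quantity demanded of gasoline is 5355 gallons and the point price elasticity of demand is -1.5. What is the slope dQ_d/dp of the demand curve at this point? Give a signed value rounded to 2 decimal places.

-2275.50

Ed = (dQ_d/dp)·(p/Q_d) ⇒ dQ_d/dp = Ed·Q_d/p = (-1.5)·5355/3.53 = -2275.4957…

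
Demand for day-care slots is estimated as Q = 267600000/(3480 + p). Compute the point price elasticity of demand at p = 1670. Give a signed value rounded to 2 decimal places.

dQ/dp = −267600000/(3480 + p)² = -10.0895. At p = 1670, Q = 51961.2.
Ed = (dQ/dp)·(p/Q) = (-10.0895) × (1670/51961.2) = -0.3242…

-0.32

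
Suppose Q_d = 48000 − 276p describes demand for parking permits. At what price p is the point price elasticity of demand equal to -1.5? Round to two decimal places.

Ed = −276p/(48000 − 276p). Set this equal to -1.5:
276p = 1.5·(48000 − 276p) ⇒ 276p(1 + 1.5) = 1.5·48000
p = 1.5·48000 / (276·2.5) = 104.3478…

104.35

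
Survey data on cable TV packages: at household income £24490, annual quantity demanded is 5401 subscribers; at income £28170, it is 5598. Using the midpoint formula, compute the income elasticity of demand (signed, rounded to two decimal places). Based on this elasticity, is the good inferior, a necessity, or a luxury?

0.26; necessity

%ΔQ = (5598 − 5401)/[( 5401 + 5598)/2] = 197/5499.5 = 0.035821…
%ΔIncome = (28170 − 24490)/[( 24490 + 28170)/2] = 3680/26330 = 0.139764…
E_income = (197/5499.5) / (3680/26330) = 0.2562…
0 < E_income < 1 ⇒ normal good, necessity.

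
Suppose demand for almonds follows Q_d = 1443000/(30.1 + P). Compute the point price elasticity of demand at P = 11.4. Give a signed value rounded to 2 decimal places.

dQ_d/dP = −1443000/(30.1 + P)² = -837.857. At P = 11.4, Q_d = 34771.1.
Ed = (dQ_d/dP)·(P/Q_d) = (-837.857) × (11.4/34771.1) = -0.2746…

-0.27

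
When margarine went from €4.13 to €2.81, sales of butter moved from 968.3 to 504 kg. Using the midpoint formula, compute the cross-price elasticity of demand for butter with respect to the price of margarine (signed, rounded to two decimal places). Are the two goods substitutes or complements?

1.66; substitutes

%ΔQ_{butter} = (504 − 968.3)/avg = -464.3/736.15 = -0.630713…
%ΔP_{margarine} = (2.81 − 4.13)/avg = -1.32/3.47 = -0.380403…
E_cross = (-464.3/736.15) / (-1.32/3.47) = 1.6580…
E_cross > 0 ⇒ the goods are substitutes.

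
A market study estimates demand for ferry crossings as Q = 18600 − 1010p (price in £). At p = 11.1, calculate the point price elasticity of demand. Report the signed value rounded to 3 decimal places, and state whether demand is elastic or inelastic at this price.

dQ/dp = −1010. At p = 11.1, Q = 18600 − 1010(11.1) = 7389.
Ed = (dQ/dp)·(p/Q) = −1010 × (11.1/7389) = -1.51725…
|Ed| = 1.517 > 1, so demand is elastic.

-1.517; elastic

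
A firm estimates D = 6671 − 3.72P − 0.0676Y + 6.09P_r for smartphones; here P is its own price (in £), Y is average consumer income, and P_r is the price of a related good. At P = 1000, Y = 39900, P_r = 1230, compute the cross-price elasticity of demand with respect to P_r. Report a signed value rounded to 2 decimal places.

0.97

At the given values, D = 6671 − 3.72(1000) − 0.0676(39900) + 6.09(1230) = 7744.46.
∂D/∂P_r = 6.09.
E = (6.09) × (1230/7744.46) = 0.9672…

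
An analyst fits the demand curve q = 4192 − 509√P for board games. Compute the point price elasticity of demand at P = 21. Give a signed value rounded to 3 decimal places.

dq/dP = −509/(2√P) = -55.5365. At P = 21, q = 1859.47.
Ed = (dq/dP)·(P/q) = (-55.5365) × (21/1859.47) = -0.62720…

-0.627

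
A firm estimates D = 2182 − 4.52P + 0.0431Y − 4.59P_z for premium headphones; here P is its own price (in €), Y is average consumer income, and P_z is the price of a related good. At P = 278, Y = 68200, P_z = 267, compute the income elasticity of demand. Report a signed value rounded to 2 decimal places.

At the given values, D = 2182 − 4.52(278) + 0.0431(68200) − 4.59(267) = 2639.33.
∂D/∂Y = 0.0431.
E = (0.0431) × (68200/2639.33) = 1.1136…

1.11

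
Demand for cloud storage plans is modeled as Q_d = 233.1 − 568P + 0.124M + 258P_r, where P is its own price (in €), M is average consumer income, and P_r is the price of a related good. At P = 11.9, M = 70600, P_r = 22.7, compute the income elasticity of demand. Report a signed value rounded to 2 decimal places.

At the given values, Q_d = 233.1 − 568(11.9) + 0.124(70600) + 258(22.7) = 8084.9.
∂Q_d/∂M = 0.124.
E = (0.124) × (70600/8084.9) = 1.0828…

1.08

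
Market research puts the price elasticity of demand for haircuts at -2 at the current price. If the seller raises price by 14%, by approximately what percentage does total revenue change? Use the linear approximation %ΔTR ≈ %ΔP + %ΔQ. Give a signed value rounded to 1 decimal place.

-14.0%

%ΔQ ≈ Ed × %ΔP = (-2) × (+14%) = -28.0000%
%ΔTR ≈ %ΔP + %ΔQ = (+14%) + (-28.0000%) = -14.0000%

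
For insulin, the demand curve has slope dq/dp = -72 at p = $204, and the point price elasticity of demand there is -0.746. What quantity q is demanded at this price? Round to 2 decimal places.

Ed = (dq/dp)·(p/q) ⇒ q = (dq/dp)·p/Ed = (-72)·204/(-0.746) = 19689.0080…

19689.01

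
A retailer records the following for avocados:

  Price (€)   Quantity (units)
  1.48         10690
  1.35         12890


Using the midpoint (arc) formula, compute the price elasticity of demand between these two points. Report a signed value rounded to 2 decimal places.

-2.03

%ΔQ = (12890 − 10690) / [(10690 + 12890)/2] = 2200/11790 = 0.186598…
%ΔP = (1.35 − 1.48) / [(1.48 + 1.35)/2] = -0.13/1.415 = -0.091872…
Arc Ed = %ΔQ / %ΔP = (2200/11790) / (-0.13/1.415) = -2.0310…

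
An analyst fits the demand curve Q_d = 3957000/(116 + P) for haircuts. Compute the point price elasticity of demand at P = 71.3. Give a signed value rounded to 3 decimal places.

dQ_d/dP = −3957000/(116 + P)² = -112.795. At P = 71.3, Q_d = 21126.5.
Ed = (dQ_d/dP)·(P/Q_d) = (-112.795) × (71.3/21126.5) = -0.38067…

-0.381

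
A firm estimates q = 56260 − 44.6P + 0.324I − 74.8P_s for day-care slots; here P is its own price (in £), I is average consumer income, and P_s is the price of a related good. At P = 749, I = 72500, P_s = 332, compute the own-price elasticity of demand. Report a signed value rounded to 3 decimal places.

-1.553

At the given values, q = 56260 − 44.6(749) + 0.324(72500) − 74.8(332) = 21511.
∂q/∂P = −44.6.
E = (-44.6) × (749/21511) = -1.55294…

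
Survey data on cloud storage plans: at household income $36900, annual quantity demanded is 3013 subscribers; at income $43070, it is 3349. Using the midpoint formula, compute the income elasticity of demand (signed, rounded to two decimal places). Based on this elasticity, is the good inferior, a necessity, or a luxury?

0.68; necessity

%ΔQ = (3349 − 3013)/[( 3013 + 3349)/2] = 336/3181 = 0.105627…
%ΔIncome = (43070 − 36900)/[( 36900 + 43070)/2] = 6170/39985 = 0.154307…
E_income = (336/3181) / (6170/39985) = 0.6845…
0 < E_income < 1 ⇒ normal good, necessity.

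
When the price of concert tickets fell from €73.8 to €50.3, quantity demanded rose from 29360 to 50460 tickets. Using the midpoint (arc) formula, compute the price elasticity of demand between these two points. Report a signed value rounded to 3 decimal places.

%ΔQ = (50460 − 29360) / [(29360 + 50460)/2] = 21100/39910 = 0.528689…
%ΔP = (50.3 − 73.8) / [(73.8 + 50.3)/2] = -23.5/62.05 = -0.378726…
Arc Ed = %ΔQ / %ΔP = (21100/39910) / (-23.5/62.05) = -1.39596…

-1.396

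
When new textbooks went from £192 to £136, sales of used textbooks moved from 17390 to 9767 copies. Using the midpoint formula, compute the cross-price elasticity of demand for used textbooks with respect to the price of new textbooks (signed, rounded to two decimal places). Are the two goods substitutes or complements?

1.64; substitutes

%ΔQ_{used textbooks} = (9767 − 17390)/avg = -7623/13578.5 = -0.561402…
%ΔP_{new textbooks} = (136 − 192)/avg = -56/164 = -0.341463…
E_cross = (-7623/13578.5) / (-56/164) = 1.6441…
E_cross > 0 ⇒ the goods are substitutes.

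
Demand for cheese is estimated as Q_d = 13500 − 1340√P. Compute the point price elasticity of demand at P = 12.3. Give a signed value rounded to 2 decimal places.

-0.27

dQ_d/dP = −1340/(2√P) = -191.039. At P = 12.3, Q_d = 8800.44.
Ed = (dQ_d/dP)·(P/Q_d) = (-191.039) × (12.3/8800.44) = -0.2670…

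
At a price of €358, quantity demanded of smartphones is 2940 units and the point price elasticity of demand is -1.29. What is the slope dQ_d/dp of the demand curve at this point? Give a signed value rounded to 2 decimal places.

Ed = (dQ_d/dp)·(p/Q_d) ⇒ dQ_d/dp = Ed·Q_d/p = (-1.29)·2940/358 = -10.5938…

-10.59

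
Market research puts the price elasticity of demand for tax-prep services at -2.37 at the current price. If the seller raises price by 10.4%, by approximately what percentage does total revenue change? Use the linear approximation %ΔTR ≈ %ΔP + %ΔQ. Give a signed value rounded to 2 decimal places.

-14.25%

%ΔQ ≈ Ed × %ΔP = (-2.37) × (+10.4%) = -24.6480%
%ΔTR ≈ %ΔP + %ΔQ = (+10.4%) + (-24.6480%) = -14.2480%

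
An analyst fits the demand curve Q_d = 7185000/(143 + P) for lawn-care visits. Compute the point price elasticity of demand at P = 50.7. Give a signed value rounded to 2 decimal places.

-0.26

dQ_d/dP = −7185000/(143 + P)² = -191.499. At P = 50.7, Q_d = 37093.4.
Ed = (dQ_d/dP)·(P/Q_d) = (-191.499) × (50.7/37093.4) = -0.2617…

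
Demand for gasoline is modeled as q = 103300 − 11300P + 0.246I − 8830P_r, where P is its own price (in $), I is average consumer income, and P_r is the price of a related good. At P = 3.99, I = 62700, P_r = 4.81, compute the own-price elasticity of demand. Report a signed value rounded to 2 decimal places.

At the given values, q = 103300 − 11300(3.99) + 0.246(62700) − 8830(4.81) = 31164.9.
∂q/∂P = −11300.
E = (-11300) × (3.99/31164.9) = -1.4467…

-1.45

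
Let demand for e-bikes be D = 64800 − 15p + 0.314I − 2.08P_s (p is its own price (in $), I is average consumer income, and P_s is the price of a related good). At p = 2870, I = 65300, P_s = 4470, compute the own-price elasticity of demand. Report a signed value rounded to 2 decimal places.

At the given values, D = 64800 − 15(2870) + 0.314(65300) − 2.08(4470) = 32956.6.
∂D/∂p = −15.
E = (-15) × (2870/32956.6) = -1.3062…

-1.31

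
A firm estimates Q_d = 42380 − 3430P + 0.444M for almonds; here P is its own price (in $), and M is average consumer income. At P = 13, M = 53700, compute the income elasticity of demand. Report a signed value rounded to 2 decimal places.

1.10

At the given values, Q_d = 42380 − 3430(13) + 0.444(53700) = 21632.8.
∂Q_d/∂M = 0.444.
E = (0.444) × (53700/21632.8) = 1.1021…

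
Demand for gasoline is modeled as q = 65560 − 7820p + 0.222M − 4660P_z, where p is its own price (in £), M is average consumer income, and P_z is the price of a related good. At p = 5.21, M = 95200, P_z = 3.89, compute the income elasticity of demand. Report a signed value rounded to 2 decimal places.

0.76

At the given values, q = 65560 − 7820(5.21) + 0.222(95200) − 4660(3.89) = 27824.8.
∂q/∂M = 0.222.
E = (0.222) × (95200/27824.8) = 0.7595…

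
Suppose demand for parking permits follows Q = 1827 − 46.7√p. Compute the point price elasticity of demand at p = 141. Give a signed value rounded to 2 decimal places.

-0.22

dQ/dp = −46.7/(2√p) = -1.96642. At p = 141, Q = 1272.47.
Ed = (dQ/dp)·(p/Q) = (-1.96642) × (141/1272.47) = -0.2178…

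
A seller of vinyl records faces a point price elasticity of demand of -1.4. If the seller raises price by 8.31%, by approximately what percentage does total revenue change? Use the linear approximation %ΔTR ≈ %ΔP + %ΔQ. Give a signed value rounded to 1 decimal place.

%ΔQ ≈ Ed × %ΔP = (-1.4) × (+8.31%) = -11.6340%
%ΔTR ≈ %ΔP + %ΔQ = (+8.31%) + (-11.6340%) = -3.3240%

-3.3%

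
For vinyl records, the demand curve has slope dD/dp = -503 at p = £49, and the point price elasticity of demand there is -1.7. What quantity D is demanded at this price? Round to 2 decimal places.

14498.24

Ed = (dD/dp)·(p/D) ⇒ D = (dD/dp)·p/Ed = (-503)·49/(-1.7) = 14498.2352…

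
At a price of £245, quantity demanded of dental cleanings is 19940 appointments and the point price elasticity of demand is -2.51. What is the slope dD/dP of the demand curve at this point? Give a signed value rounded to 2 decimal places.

Ed = (dD/dP)·(P/D) ⇒ dD/dP = Ed·D/P = (-2.51)·19940/245 = -204.2832…

-204.28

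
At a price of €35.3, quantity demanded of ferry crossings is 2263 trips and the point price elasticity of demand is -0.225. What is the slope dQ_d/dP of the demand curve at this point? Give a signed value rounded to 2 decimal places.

-14.42

Ed = (dQ_d/dP)·(P/Q_d) ⇒ dQ_d/dP = Ed·Q_d/P = (-0.225)·2263/35.3 = -14.4242…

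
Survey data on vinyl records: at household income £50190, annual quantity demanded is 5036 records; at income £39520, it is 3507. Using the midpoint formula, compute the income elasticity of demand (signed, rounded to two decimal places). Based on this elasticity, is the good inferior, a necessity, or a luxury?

1.50; luxury

%ΔQ = (3507 − 5036)/[( 5036 + 3507)/2] = -1529/4271.5 = -0.357953…
%ΔIncome = (39520 − 50190)/[( 50190 + 39520)/2] = -10670/44855 = -0.237877…
E_income = (-1529/4271.5) / (-10670/44855) = 1.5047…
E_income > 1 ⇒ normal good, luxury.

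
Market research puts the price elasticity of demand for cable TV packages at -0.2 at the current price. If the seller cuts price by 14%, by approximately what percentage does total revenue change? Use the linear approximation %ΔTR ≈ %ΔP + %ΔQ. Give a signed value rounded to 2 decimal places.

-11.20%

%ΔQ ≈ Ed × %ΔP = (-0.2) × (-14%) = +2.8000%
%ΔTR ≈ %ΔP + %ΔQ = (-14%) + (+2.8000%) = -11.2000%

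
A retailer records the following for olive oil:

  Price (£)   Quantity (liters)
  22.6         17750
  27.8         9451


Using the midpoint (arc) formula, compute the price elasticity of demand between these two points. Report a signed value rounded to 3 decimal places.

%ΔQ = (9451 − 17750) / [(17750 + 9451)/2] = -8299/13600.5 = -0.610198…
%ΔP = (27.8 − 22.6) / [(22.6 + 27.8)/2] = 5.2/25.2 = 0.206349…
Arc Ed = %ΔQ / %ΔP = (-8299/13600.5) / (5.2/25.2) = -2.95711…

-2.957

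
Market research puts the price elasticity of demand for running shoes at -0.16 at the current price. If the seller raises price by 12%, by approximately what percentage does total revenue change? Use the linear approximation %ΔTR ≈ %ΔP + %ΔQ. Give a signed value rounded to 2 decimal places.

%ΔQ ≈ Ed × %ΔP = (-0.16) × (+12%) = -1.9200%
%ΔTR ≈ %ΔP + %ΔQ = (+12%) + (-1.9200%) = +10.0800%

+10.08%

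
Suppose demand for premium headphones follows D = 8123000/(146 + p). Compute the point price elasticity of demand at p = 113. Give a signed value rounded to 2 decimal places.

-0.44

dD/dp = −8123000/(146 + p)² = -121.092. At p = 113, D = 31362.9.
Ed = (dD/dp)·(p/D) = (-121.092) × (113/31362.9) = -0.4362…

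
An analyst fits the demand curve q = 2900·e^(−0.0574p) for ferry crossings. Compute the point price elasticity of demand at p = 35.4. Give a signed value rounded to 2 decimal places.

-2.03

dq/dp = −0.0574·q = -21.8193. At p = 35.4, q = 380.127.
Ed = (dq/dp)·(p/q) = (-21.8193) × (35.4/380.127) = -2.0319…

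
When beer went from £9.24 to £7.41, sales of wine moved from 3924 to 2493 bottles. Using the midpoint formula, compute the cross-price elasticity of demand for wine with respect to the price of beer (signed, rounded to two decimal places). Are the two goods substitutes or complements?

2.03; substitutes

%ΔQ_{wine} = (2493 − 3924)/avg = -1431/3208.5 = -0.446002…
%ΔP_{beer} = (7.41 − 9.24)/avg = -1.83/8.325 = -0.219819…
E_cross = (-1431/3208.5) / (-1.83/8.325) = 2.0289…
E_cross > 0 ⇒ the goods are substitutes.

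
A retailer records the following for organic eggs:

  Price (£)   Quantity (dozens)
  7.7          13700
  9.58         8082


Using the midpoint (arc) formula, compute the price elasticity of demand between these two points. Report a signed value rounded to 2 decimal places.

%ΔQ = (8082 − 13700) / [(13700 + 8082)/2] = -5618/10891 = -0.515838…
%ΔP = (9.58 − 7.7) / [(7.7 + 9.58)/2] = 1.88/8.64 = 0.217592…
Arc Ed = %ΔQ / %ΔP = (-5618/10891) / (1.88/8.64) = -2.3706…

-2.37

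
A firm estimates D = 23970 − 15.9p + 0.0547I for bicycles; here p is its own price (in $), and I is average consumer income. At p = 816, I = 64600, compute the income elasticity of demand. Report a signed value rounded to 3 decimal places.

At the given values, D = 23970 − 15.9(816) + 0.0547(64600) = 14529.22.
∂D/∂I = 0.0547.
E = (0.0547) × (64600/14529.22) = 0.24320…

0.243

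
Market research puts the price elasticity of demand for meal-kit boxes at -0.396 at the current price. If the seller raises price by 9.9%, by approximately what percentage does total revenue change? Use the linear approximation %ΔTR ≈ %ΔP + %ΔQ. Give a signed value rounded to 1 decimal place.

%ΔQ ≈ Ed × %ΔP = (-0.396) × (+9.9%) = -3.9204%
%ΔTR ≈ %ΔP + %ΔQ = (+9.9%) + (-3.9204%) = +5.9796%

+6.0%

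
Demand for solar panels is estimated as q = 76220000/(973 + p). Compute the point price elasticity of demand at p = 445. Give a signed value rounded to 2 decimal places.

-0.31

dq/dp = −76220000/(973 + p)² = -37.9067. At p = 445, q = 53751.8.
Ed = (dq/dp)·(p/q) = (-37.9067) × (445/53751.8) = -0.3138…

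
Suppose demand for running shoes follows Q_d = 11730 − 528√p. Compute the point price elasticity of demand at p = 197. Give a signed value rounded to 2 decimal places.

-0.86

dQ_d/dp = −528/(2√p) = -18.8092. At p = 197, Q_d = 4319.17.
Ed = (dQ_d/dp)·(p/Q_d) = (-18.8092) × (197/4319.17) = -0.8579…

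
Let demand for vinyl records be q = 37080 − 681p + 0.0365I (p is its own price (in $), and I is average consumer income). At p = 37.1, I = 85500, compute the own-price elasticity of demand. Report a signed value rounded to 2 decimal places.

-1.69

At the given values, q = 37080 − 681(37.1) + 0.0365(85500) = 14935.65.
∂q/∂p = −681.
E = (-681) × (37.1/14935.65) = -1.6915…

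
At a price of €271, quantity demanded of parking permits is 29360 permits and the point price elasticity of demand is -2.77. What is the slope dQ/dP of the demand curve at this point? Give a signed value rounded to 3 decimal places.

Ed = (dQ/dP)·(P/Q) ⇒ dQ/dP = Ed·Q/P = (-2.77)·29360/271 = -300.10036…

-300.100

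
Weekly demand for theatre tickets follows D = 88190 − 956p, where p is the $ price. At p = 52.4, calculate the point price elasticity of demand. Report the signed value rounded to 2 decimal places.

-1.31

dD/dp = −956. At p = 52.4, D = 88190 − 956(52.4) = 38095.6.
Ed = (dD/dp)·(p/D) = −956 × (52.4/38095.6) = -1.3149…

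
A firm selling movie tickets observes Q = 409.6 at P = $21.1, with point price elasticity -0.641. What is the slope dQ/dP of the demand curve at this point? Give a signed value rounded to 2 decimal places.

-12.44

Ed = (dQ/dP)·(P/Q) ⇒ dQ/dP = Ed·Q/P = (-0.641)·409.6/21.1 = -12.4432…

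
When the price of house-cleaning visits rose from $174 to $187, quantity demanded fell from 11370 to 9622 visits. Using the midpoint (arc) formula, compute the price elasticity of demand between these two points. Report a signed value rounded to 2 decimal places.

%ΔQ = (9622 − 11370) / [(11370 + 9622)/2] = -1748/10496 = -0.166539…
%ΔP = (187 − 174) / [(174 + 187)/2] = 13/180.5 = 0.072022…
Arc Ed = %ΔQ / %ΔP = (-1748/10496) / (13/180.5) = -2.3123…

-2.31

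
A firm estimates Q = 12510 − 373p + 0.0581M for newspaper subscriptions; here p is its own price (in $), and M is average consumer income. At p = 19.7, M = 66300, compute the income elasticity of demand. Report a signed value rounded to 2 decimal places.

At the given values, Q = 12510 − 373(19.7) + 0.0581(66300) = 9013.93.
∂Q/∂M = 0.0581.
E = (0.0581) × (66300/9013.93) = 0.4273…

0.43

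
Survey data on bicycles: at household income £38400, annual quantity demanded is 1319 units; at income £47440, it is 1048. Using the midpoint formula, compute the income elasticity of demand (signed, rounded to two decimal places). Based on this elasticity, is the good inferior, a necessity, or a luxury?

-1.09; inferior

%ΔQ = (1048 − 1319)/[( 1319 + 1048)/2] = -271/1183.5 = -0.228981…
%ΔIncome = (47440 − 38400)/[( 38400 + 47440)/2] = 9040/42920 = 0.210624…
E_income = (-271/1183.5) / (9040/42920) = -1.0871…
E_income < 0 ⇒ inferior good.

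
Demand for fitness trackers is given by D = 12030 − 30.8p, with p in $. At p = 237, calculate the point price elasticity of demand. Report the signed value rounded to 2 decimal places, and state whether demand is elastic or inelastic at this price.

dD/dp = −30.8. At p = 237, D = 12030 − 30.8(237) = 4730.4.
Ed = (dD/dp)·(p/D) = −30.8 × (237/4730.4) = -1.5431…
|Ed| = 1.54 > 1, so demand is elastic.

-1.54; elastic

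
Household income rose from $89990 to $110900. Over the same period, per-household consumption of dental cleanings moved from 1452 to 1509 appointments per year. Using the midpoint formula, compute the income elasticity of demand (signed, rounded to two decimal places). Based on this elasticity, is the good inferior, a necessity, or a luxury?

0.18; necessity

%ΔQ = (1509 − 1452)/[( 1452 + 1509)/2] = 57/1480.5 = 0.038500…
%ΔIncome = (110900 − 89990)/[( 89990 + 110900)/2] = 20910/100445 = 0.208173…
E_income = (57/1480.5) / (20910/100445) = 0.1849…
0 < E_income < 1 ⇒ normal good, necessity.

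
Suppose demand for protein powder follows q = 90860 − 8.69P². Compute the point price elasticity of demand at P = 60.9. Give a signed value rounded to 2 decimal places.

-1.10

dq/dP = −2·8.69·P = -1058.442. At P = 60.9, q = 58630.4411.
Ed = (dq/dP)·(P/q) = (-1058.442) × (60.9/58630.4411) = -1.0994…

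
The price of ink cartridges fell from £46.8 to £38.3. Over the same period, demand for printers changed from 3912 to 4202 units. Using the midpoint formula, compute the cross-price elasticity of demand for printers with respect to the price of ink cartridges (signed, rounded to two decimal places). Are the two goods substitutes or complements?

%ΔQ_{printers} = (4202 − 3912)/avg = 290/4057 = 0.071481…
%ΔP_{ink cartridges} = (38.3 − 46.8)/avg = -8.5/42.55 = -0.199764…
E_cross = (290/4057) / (-8.5/42.55) = -0.3578…
E_cross < 0 ⇒ the goods are complements.

-0.36; complements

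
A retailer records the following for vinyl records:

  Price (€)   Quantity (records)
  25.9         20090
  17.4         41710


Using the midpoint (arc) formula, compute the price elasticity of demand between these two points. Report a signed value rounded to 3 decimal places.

-1.782

%ΔQ = (41710 − 20090) / [(20090 + 41710)/2] = 21620/30900 = 0.699676…
%ΔP = (17.4 − 25.9) / [(25.9 + 17.4)/2] = -8.5/21.65 = -0.392609…
Arc Ed = %ΔQ / %ΔP = (21620/30900) / (-8.5/21.65) = -1.78211…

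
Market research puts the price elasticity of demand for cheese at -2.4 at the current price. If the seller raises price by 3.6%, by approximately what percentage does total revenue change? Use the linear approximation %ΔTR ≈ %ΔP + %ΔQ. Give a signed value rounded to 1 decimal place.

-5.0%

%ΔQ ≈ Ed × %ΔP = (-2.4) × (+3.6%) = -8.6400%
%ΔTR ≈ %ΔP + %ΔQ = (+3.6%) + (-8.6400%) = -5.0400%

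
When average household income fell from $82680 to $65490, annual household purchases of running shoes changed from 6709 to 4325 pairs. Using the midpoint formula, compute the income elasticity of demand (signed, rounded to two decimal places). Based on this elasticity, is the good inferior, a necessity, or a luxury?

%ΔQ = (4325 − 6709)/[( 6709 + 4325)/2] = -2384/5517 = -0.432118…
%ΔIncome = (65490 − 82680)/[( 82680 + 65490)/2] = -17190/74085 = -0.232030…
E_income = (-2384/5517) / (-17190/74085) = 1.8623…
E_income > 1 ⇒ normal good, luxury.

1.86; luxury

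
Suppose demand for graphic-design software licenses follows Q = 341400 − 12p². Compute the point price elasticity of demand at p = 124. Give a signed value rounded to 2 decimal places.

dQ/dp = −2·12·p = -2976. At p = 124, Q = 156888.
Ed = (dQ/dp)·(p/Q) = (-2976) × (124/156888) = -2.3521…

-2.35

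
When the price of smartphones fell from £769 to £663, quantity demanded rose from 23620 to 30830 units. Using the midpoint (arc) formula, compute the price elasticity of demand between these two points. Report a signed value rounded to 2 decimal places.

%ΔQ = (30830 − 23620) / [(23620 + 30830)/2] = 7210/27225 = 0.264830…
%ΔP = (663 − 769) / [(769 + 663)/2] = -106/716 = -0.148044…
Arc Ed = %ΔQ / %ΔP = (7210/27225) / (-106/716) = -1.7888…

-1.79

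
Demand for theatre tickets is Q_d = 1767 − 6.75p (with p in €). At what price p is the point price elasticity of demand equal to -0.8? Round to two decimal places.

Ed = −6.75p/(1767 − 6.75p). Set this equal to -0.8:
6.75p = 0.8·(1767 − 6.75p) ⇒ 6.75p(1 + 0.8) = 0.8·1767
p = 0.8·1767 / (6.75·1.8) = 116.3456…

116.35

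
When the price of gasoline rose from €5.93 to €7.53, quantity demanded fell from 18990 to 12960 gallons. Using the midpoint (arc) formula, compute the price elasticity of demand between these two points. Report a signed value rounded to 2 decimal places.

%ΔQ = (12960 − 18990) / [(18990 + 12960)/2] = -6030/15975 = -0.377464…
%ΔP = (7.53 − 5.93) / [(5.93 + 7.53)/2] = 1.6/6.73 = 0.237741…
Arc Ed = %ΔQ / %ΔP = (-6030/15975) / (1.6/6.73) = -1.5877…

-1.59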